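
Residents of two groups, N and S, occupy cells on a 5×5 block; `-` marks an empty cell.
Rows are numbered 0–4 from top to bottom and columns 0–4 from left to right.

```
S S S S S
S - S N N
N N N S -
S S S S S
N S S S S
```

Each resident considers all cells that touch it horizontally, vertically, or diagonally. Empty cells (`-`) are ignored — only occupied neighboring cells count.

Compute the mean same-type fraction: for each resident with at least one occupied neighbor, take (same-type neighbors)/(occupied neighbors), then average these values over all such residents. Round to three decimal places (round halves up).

Row 0: (0,0)S 2/2 · (0,1)S 4/4 · (0,2)S 3/4 · (0,3)S 3/5 · (0,4)S 1/3
Row 1: (1,0)S 2/4 · (1,2)S 4/7 · (1,3)N 2/7 · (1,4)N 1/4
Row 2: (2,0)N 1/4 · (2,1)N 2/7 · (2,2)N 2/7 · (2,3)S 4/7
Row 3: (3,0)S 2/5 · (3,1)S 4/8 · (3,2)S 6/8 · (3,3)S 6/7 · (3,4)S 4/4
Row 4: (4,0)N 0/3 · (4,1)S 4/5 · (4,2)S 5/5 · (4,3)S 5/5 · (4,4)S 3/3
Sum over 23 residents: 2/2 + 4/4 + 3/4 + 3/5 + 1/3 + 2/4 + 4/7 + 2/7 + 1/4 + 1/4 + 2/7 + 2/7 + 4/7 + 2/5 + 4/8 + 6/8 + 6/7 + 4/4 + 0/3 + 4/5 + 5/5 + 5/5 + 3/3 = 1469/105; mean = 1469/105 ÷ 23 = 1469/2415 = 0.608281… → 0.608.

0.608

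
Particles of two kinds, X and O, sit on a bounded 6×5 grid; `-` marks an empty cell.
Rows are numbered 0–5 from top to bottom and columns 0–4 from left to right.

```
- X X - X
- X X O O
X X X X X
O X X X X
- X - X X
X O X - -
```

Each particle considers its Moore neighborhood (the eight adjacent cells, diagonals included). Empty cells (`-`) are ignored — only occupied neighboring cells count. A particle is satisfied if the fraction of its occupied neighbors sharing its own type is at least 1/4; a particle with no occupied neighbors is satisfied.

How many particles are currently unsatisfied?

4

(0,1)X 3/3 ok
(0,2)X 3/4 ok
(0,4)X 0/2 unhappy
(1,1)X 6/6 ok
(1,2)X 6/7 ok
(1,3)O 1/7 unhappy
(1,4)O 1/4 ok
(2,0)X 3/4 ok
(2,1)X 6/7 ok
(2,2)X 7/8 ok
(2,3)X 6/8 ok
(2,4)X 3/5 ok
(3,0)O 0/4 unhappy
(3,1)X 5/6 ok
(3,2)X 7/7 ok
(3,3)X 7/7 ok
(3,4)X 5/5 ok
(4,1)X 4/6 ok
(4,3)X 5/5 ok
(4,4)X 3/3 ok
(5,0)X 1/2 ok
(5,1)O 0/3 unhappy
(5,2)X 2/3 ok
Unsatisfied: (0,4), (1,3), (3,0), (5,1) — 4 in total.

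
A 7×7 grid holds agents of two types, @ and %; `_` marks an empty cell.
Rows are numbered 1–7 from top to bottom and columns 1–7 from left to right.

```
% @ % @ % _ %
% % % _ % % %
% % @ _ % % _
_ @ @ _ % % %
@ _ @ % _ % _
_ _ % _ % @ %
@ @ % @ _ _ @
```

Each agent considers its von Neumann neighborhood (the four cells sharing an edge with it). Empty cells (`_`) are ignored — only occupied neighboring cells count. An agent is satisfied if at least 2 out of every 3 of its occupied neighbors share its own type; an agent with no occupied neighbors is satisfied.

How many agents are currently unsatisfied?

(1,1)% 1/2 unhappy
(1,2)@ 0/3 unhappy
(1,3)% 1/3 unhappy
(1,4)@ 0/2 unhappy
(1,5)% 1/2 unhappy
(1,7)% 1/1 ok
(2,1)% 3/3 ok
(2,2)% 3/4 ok
(2,3)% 2/3 ok
(2,5)% 3/3 ok
(2,6)% 3/3 ok
(2,7)% 2/2 ok
(3,1)% 2/2 ok
(3,2)% 2/4 unhappy
(3,3)@ 1/3 unhappy
(3,5)% 3/3 ok
(3,6)% 3/3 ok
(4,2)@ 1/2 unhappy
(4,3)@ 3/3 ok
(4,5)% 2/2 ok
(4,6)% 4/4 ok
(4,7)% 1/1 ok
(5,1)@ 0/0 ok
(5,3)@ 1/3 unhappy
(5,4)% 0/1 unhappy
(5,6)% 1/2 unhappy
(6,3)% 1/2 unhappy
(6,5)% 0/1 unhappy
(6,6)@ 0/3 unhappy
(6,7)% 0/2 unhappy
(7,1)@ 1/1 ok
(7,2)@ 1/2 unhappy
(7,3)% 1/3 unhappy
(7,4)@ 0/1 unhappy
(7,7)@ 0/1 unhappy
Unsatisfied: (1,1), (1,2), (1,3), (1,4), (1,5), (3,2), (3,3), (4,2), (5,3), (5,4), (5,6), (6,3), (6,5), (6,6), (6,7), (7,2), (7,3), (7,4), (7,7) — 19 in total.

19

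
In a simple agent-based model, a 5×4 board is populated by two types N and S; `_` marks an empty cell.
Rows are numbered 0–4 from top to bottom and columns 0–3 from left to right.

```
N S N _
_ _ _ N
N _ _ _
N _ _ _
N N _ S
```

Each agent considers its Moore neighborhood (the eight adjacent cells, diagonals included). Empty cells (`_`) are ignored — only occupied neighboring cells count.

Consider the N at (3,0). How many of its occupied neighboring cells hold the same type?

3

Occupied neighbors of (3,0): (2,0)=N, (4,0)=N, (4,1)=N.
Same type (N): 3 of 3.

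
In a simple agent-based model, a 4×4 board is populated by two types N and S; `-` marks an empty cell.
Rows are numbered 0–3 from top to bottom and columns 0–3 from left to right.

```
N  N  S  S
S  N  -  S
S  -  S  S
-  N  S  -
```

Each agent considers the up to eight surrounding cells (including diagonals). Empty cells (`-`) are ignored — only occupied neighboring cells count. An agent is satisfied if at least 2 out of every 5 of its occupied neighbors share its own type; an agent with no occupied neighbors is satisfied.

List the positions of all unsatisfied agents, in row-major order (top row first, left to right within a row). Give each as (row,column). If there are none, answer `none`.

(0,0)N 2/3 ok
(0,1)N 2/4 ok
(0,2)S 2/4 ok
(0,3)S 2/2 ok
(1,0)S 1/4 unhappy
(1,1)N 2/6 unhappy
(1,3)S 4/4 ok
(2,0)S 1/3 unhappy
(2,2)S 3/5 ok
(2,3)S 3/3 ok
(3,1)N 0/3 unhappy
(3,2)S 2/3 ok

(1,0), (1,1), (2,0), (3,1)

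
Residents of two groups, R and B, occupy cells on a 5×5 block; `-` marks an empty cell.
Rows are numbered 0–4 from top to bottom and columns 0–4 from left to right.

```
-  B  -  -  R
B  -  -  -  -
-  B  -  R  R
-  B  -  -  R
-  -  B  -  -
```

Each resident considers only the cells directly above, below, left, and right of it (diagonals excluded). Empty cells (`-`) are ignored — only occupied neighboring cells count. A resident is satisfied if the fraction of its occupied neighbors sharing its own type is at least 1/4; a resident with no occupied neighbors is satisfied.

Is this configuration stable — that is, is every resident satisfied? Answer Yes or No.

Yes

(0,1)B 0/0 ok
(0,4)R 0/0 ok
(1,0)B 0/0 ok
(2,1)B 1/1 ok
(2,3)R 1/1 ok
(2,4)R 2/2 ok
(3,1)B 1/1 ok
(3,4)R 1/1 ok
(4,2)B 0/0 ok
All meet the threshold, so the configuration is stable.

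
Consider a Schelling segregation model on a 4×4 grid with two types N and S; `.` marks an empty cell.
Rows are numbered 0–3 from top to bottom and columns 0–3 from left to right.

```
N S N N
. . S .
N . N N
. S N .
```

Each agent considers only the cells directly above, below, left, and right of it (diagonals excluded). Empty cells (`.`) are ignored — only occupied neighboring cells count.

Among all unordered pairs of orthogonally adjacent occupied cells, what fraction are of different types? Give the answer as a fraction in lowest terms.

Scan each occupied cell's neighbors to the right and below so each pair is counted once.
From row 0: 3 unlike of 4 pairs (running 3/4).
From row 1: 1 unlike of 1 pairs (running 4/5).
From row 2: 0 unlike of 2 pairs (running 4/7).
From row 3: 1 unlike of 1 pairs (running 5/8).
Total adjacent occupied pairs: 8; unlike-type pairs: 5.
5/8 is already in lowest terms.

5/8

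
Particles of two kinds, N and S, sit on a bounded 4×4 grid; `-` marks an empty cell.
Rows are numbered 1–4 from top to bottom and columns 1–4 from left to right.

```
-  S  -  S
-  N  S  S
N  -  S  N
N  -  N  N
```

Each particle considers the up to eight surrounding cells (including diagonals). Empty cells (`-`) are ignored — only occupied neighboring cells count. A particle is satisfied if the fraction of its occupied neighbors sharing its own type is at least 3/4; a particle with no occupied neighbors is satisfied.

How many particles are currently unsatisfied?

(1,2)S 1/2 unhappy
(1,4)S 2/2 ok
(2,2)N 1/4 unhappy
(2,3)S 4/6 unhappy
(2,4)S 3/4 ok
(3,1)N 2/2 ok
(3,3)S 2/6 unhappy
(3,4)N 2/5 unhappy
(4,1)N 1/1 ok
(4,3)N 2/3 unhappy
(4,4)N 2/3 unhappy
Unsatisfied: (1,2), (2,2), (2,3), (3,3), (3,4), (4,3), (4,4) — 7 in total.

7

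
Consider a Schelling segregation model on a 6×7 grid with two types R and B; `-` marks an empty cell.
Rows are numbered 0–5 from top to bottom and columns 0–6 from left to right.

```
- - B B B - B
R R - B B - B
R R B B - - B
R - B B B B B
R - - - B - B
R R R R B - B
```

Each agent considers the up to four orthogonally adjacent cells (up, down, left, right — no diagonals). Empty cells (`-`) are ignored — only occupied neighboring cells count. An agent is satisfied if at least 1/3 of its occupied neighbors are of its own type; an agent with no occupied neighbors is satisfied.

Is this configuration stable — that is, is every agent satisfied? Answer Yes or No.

Yes

(0,2)B 1/1 ✓
(0,3)B 3/3 ✓
(0,4)B 2/2 ✓
(0,6)B 1/1 ✓
(1,0)R 2/2 ✓
(1,1)R 2/2 ✓
(1,3)B 3/3 ✓
(1,4)B 2/2 ✓
(1,6)B 2/2 ✓
(2,0)R 3/3 ✓
(2,1)R 2/3 ✓
(2,2)B 2/3 ✓
(2,3)B 3/3 ✓
(2,6)B 2/2 ✓
(3,0)R 2/2 ✓
(3,2)B 2/2 ✓
(3,3)B 3/3 ✓
(3,4)B 3/3 ✓
(3,5)B 2/2 ✓
(3,6)B 3/3 ✓
(4,0)R 2/2 ✓
(4,4)B 2/2 ✓
(4,6)B 2/2 ✓
(5,0)R 2/2 ✓
(5,1)R 2/2 ✓
(5,2)R 2/2 ✓
(5,3)R 1/2 ✓
(5,4)B 1/2 ✓
(5,6)B 1/1 ✓
All meet the threshold, so the configuration is stable.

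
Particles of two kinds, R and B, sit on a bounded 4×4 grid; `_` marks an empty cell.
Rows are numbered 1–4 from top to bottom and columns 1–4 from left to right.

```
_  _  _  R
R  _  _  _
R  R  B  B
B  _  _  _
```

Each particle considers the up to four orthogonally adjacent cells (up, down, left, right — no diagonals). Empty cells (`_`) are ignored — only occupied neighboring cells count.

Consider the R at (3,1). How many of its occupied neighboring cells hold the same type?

2

Occupied neighbors of (3,1): (2,1)=R, (4,1)=B, (3,2)=R.
Same type (R): 2 of 3.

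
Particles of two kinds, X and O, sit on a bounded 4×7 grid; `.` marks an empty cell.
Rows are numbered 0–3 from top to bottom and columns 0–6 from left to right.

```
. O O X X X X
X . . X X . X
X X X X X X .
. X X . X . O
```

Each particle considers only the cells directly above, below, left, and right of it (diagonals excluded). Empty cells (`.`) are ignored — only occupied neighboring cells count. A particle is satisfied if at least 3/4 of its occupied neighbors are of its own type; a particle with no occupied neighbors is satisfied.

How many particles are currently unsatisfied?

(0,1)O 1/1 ✓
(0,2)O 1/2 ✗
(0,3)X 2/3 ✗
(0,4)X 3/3 ✓
(0,5)X 2/2 ✓
(0,6)X 2/2 ✓
(1,0)X 1/1 ✓
(1,3)X 3/3 ✓
(1,4)X 3/3 ✓
(1,6)X 1/1 ✓
(2,0)X 2/2 ✓
(2,1)X 3/3 ✓
(2,2)X 3/3 ✓
(2,3)X 3/3 ✓
(2,4)X 4/4 ✓
(2,5)X 1/1 ✓
(3,1)X 2/2 ✓
(3,2)X 2/2 ✓
(3,4)X 1/1 ✓
(3,6)O 0/0 ✓
Unsatisfied: (0,2), (0,3) — 2 in total.

2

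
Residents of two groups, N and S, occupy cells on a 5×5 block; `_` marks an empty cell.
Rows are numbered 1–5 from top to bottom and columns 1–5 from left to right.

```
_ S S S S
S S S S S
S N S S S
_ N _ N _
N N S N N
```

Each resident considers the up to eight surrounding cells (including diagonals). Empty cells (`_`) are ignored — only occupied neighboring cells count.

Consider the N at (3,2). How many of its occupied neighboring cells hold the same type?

1

Occupied neighbors of (3,2): (2,1)=S, (2,2)=S, (2,3)=S, (3,1)=S, (3,3)=S, (4,2)=N.
Same type (N): 1 of 6.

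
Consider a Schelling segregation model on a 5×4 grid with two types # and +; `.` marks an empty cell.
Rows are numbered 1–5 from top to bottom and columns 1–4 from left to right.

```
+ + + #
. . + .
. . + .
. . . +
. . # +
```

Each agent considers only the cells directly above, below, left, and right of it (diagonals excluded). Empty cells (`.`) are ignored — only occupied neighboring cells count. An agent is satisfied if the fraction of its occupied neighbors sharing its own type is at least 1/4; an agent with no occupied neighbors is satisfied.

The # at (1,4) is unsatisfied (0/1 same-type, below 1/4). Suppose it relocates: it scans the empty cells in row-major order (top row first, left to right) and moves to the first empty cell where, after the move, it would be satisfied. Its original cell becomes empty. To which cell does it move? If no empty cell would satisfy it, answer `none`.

Vacating (1,4). Empty cells in order:
  (2,1): 0/1 same-type → still unsatisfied.
  (2,2): 0/2 same-type → still unsatisfied.
  (2,4): 0/1 same-type → still unsatisfied.
  (3,1): 0/0 same-type → satisfied — stop here.

(3,1)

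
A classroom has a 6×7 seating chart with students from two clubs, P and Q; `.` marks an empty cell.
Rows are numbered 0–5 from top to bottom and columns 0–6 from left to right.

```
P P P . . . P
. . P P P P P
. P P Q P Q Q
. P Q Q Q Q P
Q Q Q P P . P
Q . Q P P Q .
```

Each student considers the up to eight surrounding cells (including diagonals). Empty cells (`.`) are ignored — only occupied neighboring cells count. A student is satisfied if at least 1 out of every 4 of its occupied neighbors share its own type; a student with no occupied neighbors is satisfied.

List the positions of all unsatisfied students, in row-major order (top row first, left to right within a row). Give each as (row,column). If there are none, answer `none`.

(5,5)

Row 0: (0,0)P 1/1 ✓ · (0,1)P 3/3 ✓ · (0,2)P 3/3 ✓ · (0,6)P 2/2 ✓
Row 1: (1,2)P 5/6 ✓ · (1,3)P 5/6 ✓ · (1,4)P 3/5 ✓ · (1,5)P 4/6 ✓ · (1,6)P 2/4 ✓
Row 2: (2,1)P 3/4 ✓ · (2,2)P 4/7 ✓ · (2,3)Q 3/8 ✓ · (2,4)P 3/8 ✓ · (2,5)Q 3/8 ✓ · (2,6)Q 2/5 ✓
Row 3: (3,1)P 2/6 ✓ · (3,2)Q 4/8 ✓ · (3,3)Q 4/8 ✓ · (3,4)Q 4/7 ✓ · (3,5)Q 3/7 ✓ · (3,6)P 1/4 ✓
Row 4: (4,0)Q 2/3 ✓ · (4,1)Q 5/6 ✓ · (4,2)Q 4/7 ✓ · (4,3)P 3/8 ✓ · (4,4)P 3/7 ✓ · (4,6)P 1/3 ✓
Row 5: (5,0)Q 2/2 ✓ · (5,2)Q 2/4 ✓ · (5,3)P 3/5 ✓ · (5,4)P 3/4 ✓ · (5,5)Q 0/3 ✗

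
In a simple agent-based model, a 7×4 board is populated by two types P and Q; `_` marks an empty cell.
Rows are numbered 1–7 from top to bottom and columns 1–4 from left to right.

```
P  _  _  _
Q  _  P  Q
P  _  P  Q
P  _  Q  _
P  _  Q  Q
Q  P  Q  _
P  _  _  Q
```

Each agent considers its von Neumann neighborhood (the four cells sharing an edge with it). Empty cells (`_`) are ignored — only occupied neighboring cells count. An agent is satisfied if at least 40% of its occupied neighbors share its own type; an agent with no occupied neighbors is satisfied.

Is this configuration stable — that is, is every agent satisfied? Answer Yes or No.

No

Row 1: (1,1)P 0/1 ✗
Row 2: (2,1)Q 0/2 ✗ · (2,3)P 1/2 ✓ · (2,4)Q 1/2 ✓
Row 3: (3,1)P 1/2 ✓ · (3,3)P 1/3 ✗ · (3,4)Q 1/2 ✓
Row 4: (4,1)P 2/2 ✓ · (4,3)Q 1/2 ✓
Row 5: (5,1)P 1/2 ✓ · (5,3)Q 3/3 ✓ · (5,4)Q 1/1 ✓
Row 6: (6,1)Q 0/3 ✗ · (6,2)P 0/2 ✗ · (6,3)Q 1/2 ✓
Row 7: (7,1)P 0/1 ✗ · (7,4)Q 0/0 ✓
For instance (1,1) has only 0/1 same-type neighbors, below 2/5.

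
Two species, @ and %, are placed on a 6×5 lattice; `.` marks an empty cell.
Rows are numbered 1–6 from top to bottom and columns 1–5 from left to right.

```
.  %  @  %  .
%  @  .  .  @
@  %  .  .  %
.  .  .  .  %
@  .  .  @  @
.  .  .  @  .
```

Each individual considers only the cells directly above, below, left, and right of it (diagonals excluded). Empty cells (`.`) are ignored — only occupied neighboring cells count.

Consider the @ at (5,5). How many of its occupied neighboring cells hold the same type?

1

Occupied neighbors of (5,5): (4,5)=%, (5,4)=@.
Same type (@): 1 of 2.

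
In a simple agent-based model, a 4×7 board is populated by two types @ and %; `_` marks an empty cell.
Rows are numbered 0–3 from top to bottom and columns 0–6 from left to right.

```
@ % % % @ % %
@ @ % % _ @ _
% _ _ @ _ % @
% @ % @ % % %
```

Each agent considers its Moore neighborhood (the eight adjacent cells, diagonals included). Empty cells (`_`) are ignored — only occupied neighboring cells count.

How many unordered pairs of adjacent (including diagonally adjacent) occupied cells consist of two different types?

25

Scan each occupied cell's neighbors to the right and below (and the two forward diagonals) so each pair is counted once.
From row 0: 9 unlike of 20 pairs (running 9/20).
From row 1: 6 unlike of 9 pairs (running 15/29).
From row 2: 6 unlike of 11 pairs (running 21/40).
From row 3: 4 unlike of 6 pairs (running 25/46).
Total adjacent occupied pairs: 46; unlike-type pairs: 25.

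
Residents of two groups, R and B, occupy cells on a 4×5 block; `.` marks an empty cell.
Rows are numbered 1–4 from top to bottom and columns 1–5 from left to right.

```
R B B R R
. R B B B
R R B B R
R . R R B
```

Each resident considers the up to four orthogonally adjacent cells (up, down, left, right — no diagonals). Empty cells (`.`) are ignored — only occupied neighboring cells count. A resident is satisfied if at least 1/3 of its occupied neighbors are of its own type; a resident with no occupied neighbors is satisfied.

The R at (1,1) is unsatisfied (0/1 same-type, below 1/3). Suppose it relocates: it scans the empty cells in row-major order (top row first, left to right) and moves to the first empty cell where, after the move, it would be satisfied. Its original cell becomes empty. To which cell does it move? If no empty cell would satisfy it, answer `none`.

(2,1)

Vacating (1,1). Empty cells in order:
  (2,1): 2/2 same-type → satisfied — stop here.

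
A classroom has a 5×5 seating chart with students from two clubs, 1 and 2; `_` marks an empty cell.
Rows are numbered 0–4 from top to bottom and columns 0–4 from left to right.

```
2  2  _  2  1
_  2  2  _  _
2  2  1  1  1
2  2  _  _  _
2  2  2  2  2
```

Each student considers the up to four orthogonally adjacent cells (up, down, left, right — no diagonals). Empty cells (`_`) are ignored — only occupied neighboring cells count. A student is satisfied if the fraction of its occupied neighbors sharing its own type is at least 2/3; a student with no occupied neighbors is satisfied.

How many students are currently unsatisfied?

4

(0,0)2 1/1 ok
(0,1)2 2/2 ok
(0,3)2 0/1 unhappy
(0,4)1 0/1 unhappy
(1,1)2 3/3 ok
(1,2)2 1/2 unhappy
(2,0)2 2/2 ok
(2,1)2 3/4 ok
(2,2)1 1/3 unhappy
(2,3)1 2/2 ok
(2,4)1 1/1 ok
(3,0)2 3/3 ok
(3,1)2 3/3 ok
(4,0)2 2/2 ok
(4,1)2 3/3 ok
(4,2)2 2/2 ok
(4,3)2 2/2 ok
(4,4)2 1/1 ok
Unsatisfied: (0,3), (0,4), (1,2), (2,2) — 4 in total.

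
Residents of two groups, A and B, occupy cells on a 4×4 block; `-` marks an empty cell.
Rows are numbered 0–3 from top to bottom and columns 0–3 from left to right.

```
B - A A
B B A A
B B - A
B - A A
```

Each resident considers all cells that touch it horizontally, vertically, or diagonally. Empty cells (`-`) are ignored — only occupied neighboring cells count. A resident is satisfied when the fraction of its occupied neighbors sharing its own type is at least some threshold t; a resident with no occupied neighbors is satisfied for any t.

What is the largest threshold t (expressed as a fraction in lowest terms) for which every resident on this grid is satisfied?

2/3

Row 0: (0,0)B 2/2 · (0,2)A 3/4 · (0,3)A 3/3
Row 1: (1,0)B 4/4 · (1,1)B 4/6 · (1,2)A 4/6 · (1,3)A 4/4
Row 2: (2,0)B 4/4 · (2,1)B 4/6 · (2,3)A 4/4
Row 3: (3,0)B 2/2 · (3,2)A 2/3 · (3,3)A 2/2
The smallest same-type fraction is 4/6 at (1,1), which reduces to 2/3. Any threshold above that leaves this resident unsatisfied.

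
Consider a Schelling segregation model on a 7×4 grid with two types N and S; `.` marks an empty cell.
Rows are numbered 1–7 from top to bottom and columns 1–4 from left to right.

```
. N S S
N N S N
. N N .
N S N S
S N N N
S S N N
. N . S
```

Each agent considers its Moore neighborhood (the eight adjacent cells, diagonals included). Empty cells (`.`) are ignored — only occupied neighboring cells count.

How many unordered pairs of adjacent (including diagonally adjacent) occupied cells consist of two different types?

Scan each occupied cell's neighbors to the right and below (and the two forward diagonals) so each pair is counted once.
From row 1: 5 unlike of 10 pairs (running 5/10).
From row 2: 4 unlike of 9 pairs (running 9/19).
From row 3: 3 unlike of 7 pairs (running 12/26).
From row 4: 8 unlike of 13 pairs (running 20/39).
From row 5: 4 unlike of 13 pairs (running 24/52).
From row 6: 5 unlike of 8 pairs (running 29/60).
Total adjacent occupied pairs: 60; unlike-type pairs: 29.

29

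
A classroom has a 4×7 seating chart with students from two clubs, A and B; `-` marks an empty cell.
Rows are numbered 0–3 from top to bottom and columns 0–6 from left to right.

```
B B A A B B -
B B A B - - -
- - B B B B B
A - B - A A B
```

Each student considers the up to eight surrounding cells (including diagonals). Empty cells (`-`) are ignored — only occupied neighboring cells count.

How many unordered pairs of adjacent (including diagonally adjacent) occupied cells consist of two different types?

Scan each occupied cell's neighbors to the right and below (and the two forward diagonals) so each pair is counted once.
From row 0: 6 unlike of 16 pairs (running 6/16).
From row 1: 4 unlike of 9 pairs (running 10/25).
From row 2: 6 unlike of 14 pairs (running 16/39).
From row 3: 1 unlike of 2 pairs (running 17/41).
Total adjacent occupied pairs: 41; unlike-type pairs: 17.

17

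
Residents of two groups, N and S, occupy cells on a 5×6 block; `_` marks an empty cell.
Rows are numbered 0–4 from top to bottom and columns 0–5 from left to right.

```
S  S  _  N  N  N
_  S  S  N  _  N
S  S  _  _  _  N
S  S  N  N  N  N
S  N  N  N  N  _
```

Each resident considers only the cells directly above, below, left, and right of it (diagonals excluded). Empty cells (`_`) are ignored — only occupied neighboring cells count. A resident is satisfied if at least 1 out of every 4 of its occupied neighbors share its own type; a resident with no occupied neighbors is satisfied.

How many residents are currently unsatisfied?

Row 0: (0,0)S 1/1 ok · (0,1)S 2/2 ok · (0,3)N 2/2 ok · (0,4)N 2/2 ok · (0,5)N 2/2 ok
Row 1: (1,1)S 3/3 ok · (1,2)S 1/2 ok · (1,3)N 1/2 ok · (1,5)N 2/2 ok
Row 2: (2,0)S 2/2 ok · (2,1)S 3/3 ok · (2,5)N 2/2 ok
Row 3: (3,0)S 3/3 ok · (3,1)S 2/4 ok · (3,2)N 2/3 ok · (3,3)N 3/3 ok · (3,4)N 3/3 ok · (3,5)N 2/2 ok
Row 4: (4,0)S 1/2 ok · (4,1)N 1/3 ok · (4,2)N 3/3 ok · (4,3)N 3/3 ok · (4,4)N 2/2 ok
Every one meets the threshold.

0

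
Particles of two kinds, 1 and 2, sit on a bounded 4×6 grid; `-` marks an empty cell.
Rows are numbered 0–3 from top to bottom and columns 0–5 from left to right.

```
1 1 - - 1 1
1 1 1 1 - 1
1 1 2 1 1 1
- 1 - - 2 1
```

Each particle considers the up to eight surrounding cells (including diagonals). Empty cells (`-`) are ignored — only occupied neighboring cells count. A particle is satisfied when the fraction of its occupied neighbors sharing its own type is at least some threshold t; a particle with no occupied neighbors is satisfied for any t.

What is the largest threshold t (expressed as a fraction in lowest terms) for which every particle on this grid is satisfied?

0/1

(0,0)1 3/3
(0,1)1 4/4
(0,4)1 3/3
(0,5)1 2/2
(1,0)1 5/5
(1,1)1 6/7
(1,2)1 5/6
(1,3)1 4/5
(1,5)1 4/4
(2,0)1 4/4
(2,1)1 5/6
(2,2)2 0/6
(2,3)1 3/5
(2,4)1 5/6
(2,5)1 3/4
(3,1)1 2/3
(3,4)2 0/4
(3,5)1 2/3
The smallest same-type fraction is 0/6 at (2,2), which reduces to 0/1. Any threshold above that leaves this particle unsatisfied.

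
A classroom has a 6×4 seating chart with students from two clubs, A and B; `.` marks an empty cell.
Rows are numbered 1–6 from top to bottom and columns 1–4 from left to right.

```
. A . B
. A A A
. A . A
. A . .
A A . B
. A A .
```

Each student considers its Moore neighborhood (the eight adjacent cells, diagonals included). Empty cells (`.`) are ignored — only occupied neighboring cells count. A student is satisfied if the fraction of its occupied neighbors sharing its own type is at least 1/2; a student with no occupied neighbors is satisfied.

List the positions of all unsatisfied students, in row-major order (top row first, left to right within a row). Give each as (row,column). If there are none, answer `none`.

(1,2)A 2/2 ok
(1,4)B 0/2 unhappy
(2,2)A 3/3 ok
(2,3)A 5/6 ok
(2,4)A 2/3 ok
(3,2)A 3/3 ok
(3,4)A 2/2 ok
(4,2)A 3/3 ok
(5,1)A 3/3 ok
(5,2)A 4/4 ok
(5,4)B 0/1 unhappy
(6,2)A 3/3 ok
(6,3)A 2/3 ok

(1,4), (5,4)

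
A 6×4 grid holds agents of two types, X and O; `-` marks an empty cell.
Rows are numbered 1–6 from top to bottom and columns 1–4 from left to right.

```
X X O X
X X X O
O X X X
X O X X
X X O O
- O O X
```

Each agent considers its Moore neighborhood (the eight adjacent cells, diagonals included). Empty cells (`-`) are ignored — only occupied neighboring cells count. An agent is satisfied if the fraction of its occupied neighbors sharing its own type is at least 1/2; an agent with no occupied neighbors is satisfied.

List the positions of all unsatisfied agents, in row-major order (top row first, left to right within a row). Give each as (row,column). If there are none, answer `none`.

(1,3), (1,4), (2,4), (3,1), (4,2), (5,2), (5,4), (6,4)

Row 1: (1,1)X 3/3 ok · (1,2)X 4/5 ok · (1,3)O 1/5 unhappy · (1,4)X 1/3 unhappy
Row 2: (2,1)X 4/5 ok · (2,2)X 6/8 ok · (2,3)X 6/8 ok · (2,4)O 1/5 unhappy
Row 3: (3,1)O 1/5 unhappy · (3,2)X 6/8 ok · (3,3)X 6/8 ok · (3,4)X 4/5 ok
Row 4: (4,1)X 3/5 ok · (4,2)O 2/8 unhappy · (4,3)X 5/8 ok · (4,4)X 3/5 ok
Row 5: (5,1)X 2/4 ok · (5,2)X 3/7 unhappy · (5,3)O 4/8 ok · (5,4)O 2/5 unhappy
Row 6: (6,2)O 2/4 ok · (6,3)O 3/5 ok · (6,4)X 0/3 unhappy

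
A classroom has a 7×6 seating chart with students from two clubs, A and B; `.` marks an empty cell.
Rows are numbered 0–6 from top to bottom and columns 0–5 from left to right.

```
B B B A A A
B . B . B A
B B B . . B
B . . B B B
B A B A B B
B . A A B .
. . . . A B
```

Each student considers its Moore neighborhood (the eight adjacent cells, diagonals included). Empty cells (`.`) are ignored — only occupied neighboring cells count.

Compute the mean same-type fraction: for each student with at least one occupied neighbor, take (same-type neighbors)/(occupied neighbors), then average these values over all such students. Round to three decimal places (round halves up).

Row 0: (0,0)B 2/2 · (0,1)B 4/4 · (0,2)B 2/3 · (0,3)A 1/4 · (0,4)A 3/4 · (0,5)A 2/3
Row 1: (1,0)B 4/4 · (1,2)B 4/5 · (1,4)B 1/5 · (1,5)A 2/4
Row 2: (2,0)B 3/3 · (2,1)B 5/5 · (2,2)B 3/3 · (2,5)B 3/4
Row 3: (3,0)B 3/4 · (3,3)B 4/5 · (3,4)B 5/6 · (3,5)B 4/4
Row 4: (4,0)B 2/3 · (4,1)A 1/5 · (4,2)B 1/5 · (4,3)A 2/7 · (4,4)B 5/7 · (4,5)B 4/4
Row 5: (5,0)B 1/2 · (5,2)A 3/4 · (5,3)A 3/6 · (5,4)B 3/6
Row 6: (6,4)A 1/3 · (6,5)B 1/2
Sum over 30 students: 2/2 + 4/4 + 2/3 + 1/4 + 3/4 + 2/3 + 4/4 + 4/5 + 1/5 + 2/4 + 3/3 + 5/5 + 3/3 + 3/4 + 3/4 + 4/5 + 5/6 + 4/4 + 2/3 + 1/5 + 1/5 + 2/7 + 5/7 + 4/4 + 1/2 + 3/4 + 3/6 + 3/6 + 1/3 + 1/2 = 1207/60; mean = 1207/60 ÷ 30 = 1207/1800 = 0.670555… → 0.671.

0.671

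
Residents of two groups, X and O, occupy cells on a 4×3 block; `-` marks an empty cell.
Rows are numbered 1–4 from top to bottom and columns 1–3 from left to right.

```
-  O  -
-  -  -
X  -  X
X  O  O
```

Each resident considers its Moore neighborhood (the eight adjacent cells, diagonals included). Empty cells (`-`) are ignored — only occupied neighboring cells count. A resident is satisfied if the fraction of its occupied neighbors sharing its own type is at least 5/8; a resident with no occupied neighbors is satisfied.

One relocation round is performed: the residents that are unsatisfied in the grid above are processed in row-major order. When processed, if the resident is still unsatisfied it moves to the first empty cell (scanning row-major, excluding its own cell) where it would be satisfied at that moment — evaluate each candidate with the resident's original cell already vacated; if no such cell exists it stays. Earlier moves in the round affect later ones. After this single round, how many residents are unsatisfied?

5

Initially unsatisfied (in order): (3,1), (3,3), (4,1), (4,2), (4,3).
  (3,1): no empty cell satisfies it; stays.
  (3,3): no empty cell satisfies it; stays.
  (4,1) → (2,2).
  (4,2): no empty cell satisfies it; stays.
  (4,3): no empty cell satisfies it; stays.
Resulting grid:
- O -
- X -
X - X
- O O
Unsatisfied now: (1,2), (3,1), (3,3), (4,2), (4,3).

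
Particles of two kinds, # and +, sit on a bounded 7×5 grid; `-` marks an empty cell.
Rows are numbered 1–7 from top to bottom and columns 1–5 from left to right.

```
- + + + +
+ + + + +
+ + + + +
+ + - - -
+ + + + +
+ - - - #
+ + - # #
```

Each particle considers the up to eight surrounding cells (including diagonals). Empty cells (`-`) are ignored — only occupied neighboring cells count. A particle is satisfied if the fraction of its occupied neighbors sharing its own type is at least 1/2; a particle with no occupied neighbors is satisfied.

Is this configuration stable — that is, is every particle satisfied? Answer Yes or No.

(1,2)+ 4/4 satisfied
(1,3)+ 5/5 satisfied
(1,4)+ 5/5 satisfied
(1,5)+ 3/3 satisfied
(2,1)+ 4/4 satisfied
(2,2)+ 7/7 satisfied
(2,3)+ 8/8 satisfied
(2,4)+ 8/8 satisfied
(2,5)+ 5/5 satisfied
(3,1)+ 5/5 satisfied
(3,2)+ 7/7 satisfied
(3,3)+ 6/6 satisfied
(3,4)+ 5/5 satisfied
(3,5)+ 3/3 satisfied
(4,1)+ 5/5 satisfied
(4,2)+ 7/7 satisfied
(5,1)+ 4/4 satisfied
(5,2)+ 5/5 satisfied
(5,3)+ 3/3 satisfied
(5,4)+ 2/3 satisfied
(5,5)+ 1/2 satisfied
(6,1)+ 4/4 satisfied
(6,5)# 2/4 satisfied
(7,1)+ 2/2 satisfied
(7,2)+ 2/2 satisfied
(7,4)# 2/2 satisfied
(7,5)# 2/2 satisfied
All meet the threshold, so the configuration is stable.

Yes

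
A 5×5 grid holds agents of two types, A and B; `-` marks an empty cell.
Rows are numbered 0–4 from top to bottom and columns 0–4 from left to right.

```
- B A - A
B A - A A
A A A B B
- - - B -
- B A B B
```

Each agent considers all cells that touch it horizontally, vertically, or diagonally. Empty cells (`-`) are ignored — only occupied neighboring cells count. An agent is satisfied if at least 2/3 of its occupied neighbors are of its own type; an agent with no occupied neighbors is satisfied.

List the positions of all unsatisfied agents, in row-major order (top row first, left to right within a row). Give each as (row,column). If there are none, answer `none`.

(0,1)B 1/3 not
(0,2)A 2/3 satisfied
(0,4)A 2/2 satisfied
(1,0)B 1/4 not
(1,1)A 4/6 satisfied
(1,3)A 4/6 satisfied
(1,4)A 2/4 not
(2,0)A 2/3 satisfied
(2,1)A 3/4 satisfied
(2,2)A 3/5 not
(2,3)B 2/5 not
(2,4)B 2/4 not
(3,3)B 4/6 satisfied
(4,1)B 0/1 not
(4,2)A 0/3 not
(4,3)B 2/3 satisfied
(4,4)B 2/2 satisfied

(0,1), (1,0), (1,4), (2,2), (2,3), (2,4), (4,1), (4,2)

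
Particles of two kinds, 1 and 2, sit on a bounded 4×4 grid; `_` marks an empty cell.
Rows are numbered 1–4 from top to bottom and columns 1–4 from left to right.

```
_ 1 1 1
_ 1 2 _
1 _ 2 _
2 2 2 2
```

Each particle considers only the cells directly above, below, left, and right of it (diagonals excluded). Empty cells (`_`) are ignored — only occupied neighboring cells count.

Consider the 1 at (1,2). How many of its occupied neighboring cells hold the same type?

Occupied neighbors of (1,2): (2,2)=1, (1,3)=1.
Same type (1): 2 of 2.

2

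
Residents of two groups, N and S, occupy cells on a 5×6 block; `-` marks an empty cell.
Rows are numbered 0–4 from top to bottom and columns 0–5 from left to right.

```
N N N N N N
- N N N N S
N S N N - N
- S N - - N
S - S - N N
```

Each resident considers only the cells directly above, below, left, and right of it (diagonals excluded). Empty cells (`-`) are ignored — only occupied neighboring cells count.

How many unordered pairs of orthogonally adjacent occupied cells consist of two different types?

8

Scan each occupied cell's neighbors to the right and below so each pair is counted once.
Row 0: N(0,0)–N(0,1)= N(0,1)–N(0,2)= N(0,1)–N(1,1)= N(0,2)–N(0,3)= N(0,2)–N(1,2)= N(0,3)–N(0,4)= N(0,3)–N(1,3)= N(0,4)–N(0,5)= N(0,4)–N(1,4)= N(0,5)–S(1,5)≠  → 1/10 unlike.
Row 1: N(1,1)–N(1,2)= N(1,1)–S(2,1)≠ N(1,2)–N(1,3)= N(1,2)–N(2,2)= N(1,3)–N(1,4)= N(1,3)–N(2,3)= N(1,4)–S(1,5)≠ S(1,5)–N(2,5)≠  → 3/8 unlike.
Row 2: N(2,0)–S(2,1)≠ S(2,1)–N(2,2)≠ S(2,1)–S(3,1)= N(2,2)–N(2,3)= N(2,2)–N(3,2)= N(2,5)–N(3,5)=  → 2/6 unlike.
Row 3: S(3,1)–N(3,2)≠ N(3,2)–S(4,2)≠ N(3,5)–N(4,5)=  → 2/3 unlike.
Row 4: N(4,4)–N(4,5)=  → 0/1 unlike.
Total adjacent occupied pairs: 28; unlike-type pairs: 8.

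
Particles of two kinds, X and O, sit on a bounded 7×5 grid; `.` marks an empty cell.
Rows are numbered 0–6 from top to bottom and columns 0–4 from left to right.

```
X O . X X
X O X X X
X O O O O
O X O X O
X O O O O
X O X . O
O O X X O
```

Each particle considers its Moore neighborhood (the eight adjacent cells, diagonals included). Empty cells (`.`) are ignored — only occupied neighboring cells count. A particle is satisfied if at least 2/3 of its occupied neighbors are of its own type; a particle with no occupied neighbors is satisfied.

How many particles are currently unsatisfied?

25

(0,0)X 1/3 not
(0,1)O 1/4 not
(0,3)X 4/4 satisfied
(0,4)X 3/3 satisfied
(1,0)X 2/5 not
(1,1)O 3/7 not
(1,2)X 2/7 not
(1,3)X 4/7 not
(1,4)X 3/5 not
(2,0)X 2/5 not
(2,1)O 4/8 not
(2,2)O 4/8 not
(2,3)O 4/8 not
(2,4)O 2/5 not
(3,0)O 2/5 not
(3,1)X 2/8 not
(3,2)O 6/8 satisfied
(3,3)X 0/8 not
(3,4)O 4/5 satisfied
(4,0)X 2/5 not
(4,1)O 4/8 not
(4,2)O 4/7 not
(4,3)O 5/7 satisfied
(4,4)O 3/4 satisfied
(5,0)X 1/5 not
(5,1)O 4/8 not
(5,2)X 2/7 not
(5,4)O 3/4 satisfied
(6,0)O 2/3 satisfied
(6,1)O 2/5 not
(6,2)X 2/4 not
(6,3)X 2/4 not
(6,4)O 1/2 not
Unsatisfied: (0,0), (0,1), (1,0), (1,1), (1,2), (1,3), (1,4), (2,0), (2,1), (2,2), (2,3), (2,4), (3,0), (3,1), (3,3), (4,0), (4,1), (4,2), (5,0), (5,1), (5,2), (6,1), (6,2), (6,3), (6,4) — 25 in total.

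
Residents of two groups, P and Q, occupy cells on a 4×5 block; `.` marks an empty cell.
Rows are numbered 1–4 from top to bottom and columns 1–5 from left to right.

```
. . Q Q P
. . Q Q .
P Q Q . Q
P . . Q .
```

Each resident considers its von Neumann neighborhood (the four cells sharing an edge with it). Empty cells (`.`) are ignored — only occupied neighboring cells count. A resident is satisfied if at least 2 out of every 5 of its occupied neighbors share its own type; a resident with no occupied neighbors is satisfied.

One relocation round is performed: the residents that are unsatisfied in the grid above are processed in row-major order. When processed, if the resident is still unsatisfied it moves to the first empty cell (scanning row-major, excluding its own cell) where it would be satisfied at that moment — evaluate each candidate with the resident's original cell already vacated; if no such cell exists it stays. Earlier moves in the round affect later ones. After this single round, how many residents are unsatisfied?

0

Initially unsatisfied (in order): (1,5).
  (1,5) → (1,1).
Resulting grid:
P . Q Q .
. . Q Q .
P Q Q . Q
P . . Q .
All satisfied now.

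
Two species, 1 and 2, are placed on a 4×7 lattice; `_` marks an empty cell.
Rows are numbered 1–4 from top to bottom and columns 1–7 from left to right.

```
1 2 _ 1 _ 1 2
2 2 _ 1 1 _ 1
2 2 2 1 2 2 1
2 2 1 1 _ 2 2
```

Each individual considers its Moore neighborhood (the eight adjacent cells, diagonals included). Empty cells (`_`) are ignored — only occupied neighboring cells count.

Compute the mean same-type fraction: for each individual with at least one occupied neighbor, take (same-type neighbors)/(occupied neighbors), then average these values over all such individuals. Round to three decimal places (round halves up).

(1,1)1 0/3
(1,2)2 2/3
(1,4)1 2/2
(1,6)1 2/3
(1,7)2 0/2
(2,1)2 4/5
(2,2)2 5/6
(2,4)1 3/5
(2,5)1 4/6
(2,7)1 2/4
(3,1)2 5/5
(3,2)2 6/7
(3,3)2 3/7
(3,4)1 4/6
(3,5)2 2/6
(3,6)2 3/6
(3,7)1 1/4
(4,1)2 3/3
(4,2)2 4/5
(4,3)1 2/5
(4,4)1 2/4
(4,6)2 3/4
(4,7)2 2/3
Sum over 23 individuals: 0/3 + 2/3 + 2/2 + 2/3 + 0/2 + 4/5 + 5/6 + 3/5 + 4/6 + 2/4 + 5/5 + 6/7 + 3/7 + 4/6 + 2/6 + 3/6 + 1/4 + 3/3 + 4/5 + 2/5 + 2/4 + 3/4 + 2/3 = 486/35; mean = 486/35 ÷ 23 = 486/805 = 0.603726… → 0.604.

0.604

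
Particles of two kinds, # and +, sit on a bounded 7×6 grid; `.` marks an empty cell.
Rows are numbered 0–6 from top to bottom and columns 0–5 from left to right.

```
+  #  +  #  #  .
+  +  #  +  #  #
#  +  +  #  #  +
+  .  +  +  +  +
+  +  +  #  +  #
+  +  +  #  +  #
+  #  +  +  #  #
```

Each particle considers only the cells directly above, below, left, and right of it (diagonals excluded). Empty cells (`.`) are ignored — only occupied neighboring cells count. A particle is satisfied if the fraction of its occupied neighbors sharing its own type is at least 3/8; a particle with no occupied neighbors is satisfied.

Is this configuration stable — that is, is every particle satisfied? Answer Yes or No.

Row 0: (0,0)+ 1/2 ok · (0,1)# 0/3 unhappy · (0,2)+ 0/3 unhappy · (0,3)# 1/3 unhappy · (0,4)# 2/2 ok
Row 1: (1,0)+ 2/3 ok · (1,1)+ 2/4 ok · (1,2)# 0/4 unhappy · (1,3)+ 0/4 unhappy · (1,4)# 3/4 ok · (1,5)# 1/2 ok
Row 2: (2,0)# 0/3 unhappy · (2,1)+ 2/3 ok · (2,2)+ 2/4 ok · (2,3)# 1/4 unhappy · (2,4)# 2/4 ok · (2,5)+ 1/3 unhappy
Row 3: (3,0)+ 1/2 ok · (3,2)+ 3/3 ok · (3,3)+ 2/4 ok · (3,4)+ 3/4 ok · (3,5)+ 2/3 ok
Row 4: (4,0)+ 3/3 ok · (4,1)+ 3/3 ok · (4,2)+ 3/4 ok · (4,3)# 1/4 unhappy · (4,4)+ 2/4 ok · (4,5)# 1/3 unhappy
Row 5: (5,0)+ 3/3 ok · (5,1)+ 3/4 ok · (5,2)+ 3/4 ok · (5,3)# 1/4 unhappy · (5,4)+ 1/4 unhappy · (5,5)# 2/3 ok
Row 6: (6,0)+ 1/2 ok · (6,1)# 0/3 unhappy · (6,2)+ 2/3 ok · (6,3)+ 1/3 unhappy · (6,4)# 1/3 unhappy · (6,5)# 2/2 ok
For instance (0,1) has only 0/3 same-type neighbors, below 3/8.

No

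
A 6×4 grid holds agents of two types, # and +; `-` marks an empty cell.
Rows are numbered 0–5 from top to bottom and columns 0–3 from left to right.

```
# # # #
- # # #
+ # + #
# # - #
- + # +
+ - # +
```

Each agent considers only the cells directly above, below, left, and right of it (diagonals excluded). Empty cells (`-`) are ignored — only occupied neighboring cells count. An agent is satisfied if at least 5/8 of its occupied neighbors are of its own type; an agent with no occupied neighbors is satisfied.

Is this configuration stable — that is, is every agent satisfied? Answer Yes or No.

No

Row 0: (0,0)# 1/1 ok · (0,1)# 3/3 ok · (0,2)# 3/3 ok · (0,3)# 2/2 ok
Row 1: (1,1)# 3/3 ok · (1,2)# 3/4 ok · (1,3)# 3/3 ok
Row 2: (2,0)+ 0/2 unhappy · (2,1)# 2/4 unhappy · (2,2)+ 0/3 unhappy · (2,3)# 2/3 ok
Row 3: (3,0)# 1/2 unhappy · (3,1)# 2/3 ok · (3,3)# 1/2 unhappy
Row 4: (4,1)+ 0/2 unhappy · (4,2)# 1/3 unhappy · (4,3)+ 1/3 unhappy
Row 5: (5,0)+ 0/0 ok · (5,2)# 1/2 unhappy · (5,3)+ 1/2 unhappy
For instance (2,0) has only 0/2 same-type neighbors, below 5/8.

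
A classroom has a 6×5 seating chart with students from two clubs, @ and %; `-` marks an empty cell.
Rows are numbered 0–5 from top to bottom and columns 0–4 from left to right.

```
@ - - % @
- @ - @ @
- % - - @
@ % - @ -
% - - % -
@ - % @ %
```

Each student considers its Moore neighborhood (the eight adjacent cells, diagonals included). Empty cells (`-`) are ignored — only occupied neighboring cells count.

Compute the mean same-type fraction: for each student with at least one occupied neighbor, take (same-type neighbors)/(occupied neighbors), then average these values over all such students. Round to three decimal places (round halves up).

(0,0)@ 1/1
(0,3)% 0/3
(0,4)@ 2/3
(1,1)@ 1/2
(1,3)@ 3/4
(1,4)@ 3/4
(2,1)% 1/3
(2,4)@ 3/3
(3,0)@ 0/3
(3,1)% 2/3
(3,3)@ 1/2
(4,0)% 1/3
(4,3)% 2/4
(5,0)@ 0/1
(5,2)% 1/2
(5,3)@ 0/3
(5,4)% 1/2
Sum over 17 students: 1/1 + 0/3 + 2/3 + 1/2 + 3/4 + 3/4 + 1/3 + 3/3 + 0/3 + 2/3 + 1/2 + 1/3 + 2/4 + 0/1 + 1/2 + 0/3 + 1/2 = 8; mean = 8 ÷ 17 = 8/17 = 0.470588… → 0.471.

0.471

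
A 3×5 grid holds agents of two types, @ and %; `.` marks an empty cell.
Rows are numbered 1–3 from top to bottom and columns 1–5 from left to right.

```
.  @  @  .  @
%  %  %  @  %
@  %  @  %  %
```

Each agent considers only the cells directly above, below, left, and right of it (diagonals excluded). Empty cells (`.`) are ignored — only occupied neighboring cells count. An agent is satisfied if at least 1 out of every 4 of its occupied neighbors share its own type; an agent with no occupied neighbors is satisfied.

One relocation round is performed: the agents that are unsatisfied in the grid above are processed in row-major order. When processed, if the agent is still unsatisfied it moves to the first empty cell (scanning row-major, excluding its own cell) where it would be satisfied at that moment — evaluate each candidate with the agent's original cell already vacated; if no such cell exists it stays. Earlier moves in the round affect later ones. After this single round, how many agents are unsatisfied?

0

Initially unsatisfied (in order): (1,5), (2,4), (3,1), (3,3).
  (1,5) → (1,1).
  (2,4) → (1,4).
  (3,1) → (1,5).
  (3,3) → (2,4).
Resulting grid:
@ @ @ @ @
% % % @ %
. % . % %
All satisfied now.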